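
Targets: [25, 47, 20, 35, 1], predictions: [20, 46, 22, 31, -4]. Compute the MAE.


Absolute errors: |25-20|=5, |47-46|=1, |20-22|=2, |35-31|=4, |1+ 4|=5
Sum = 17
MAE = 17/5 = 17/5

17/5


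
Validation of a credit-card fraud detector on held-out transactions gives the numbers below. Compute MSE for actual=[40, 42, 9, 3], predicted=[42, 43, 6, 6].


Squared errors: (40-42)²=4, (42-43)²=1, (9-6)²=9, (3-6)²=9
Sum = 23
MSE = 23/4 = 23/4

23/4


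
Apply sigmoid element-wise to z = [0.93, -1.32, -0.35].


σ(0.93) = 1/(1+e^-0.93) = 0.7171
σ(-1.32) = 1/(1+e^1.32) = 0.2108
σ(-0.35) = 1/(1+e^0.35) = 0.4134
result = [0.7171, 0.2108, 0.4134]

[0.7171, 0.2108, 0.4134]


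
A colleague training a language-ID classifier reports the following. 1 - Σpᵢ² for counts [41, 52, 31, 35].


Probabilities: [41/159, 52/159, 31/159, 35/159] ≈ [0.2579, 0.327, 0.195, 0.2201]
Σpᵢ² = (1681 + 2704 + 961 + 1225)/159² = 6571/25281
Gini = 1 - Σpᵢ² = 1 - 6571/25281 = 0.7401

0.7401


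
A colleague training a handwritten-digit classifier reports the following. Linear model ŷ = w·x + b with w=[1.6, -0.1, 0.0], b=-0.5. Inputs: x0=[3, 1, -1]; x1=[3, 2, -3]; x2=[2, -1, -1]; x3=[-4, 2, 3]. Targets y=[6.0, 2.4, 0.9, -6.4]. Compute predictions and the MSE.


ŷ0 = (1.6)·(3) + (-0.1)·(1) + (0.0)·(-1) - 0.5 = 4.2
ŷ1 = (1.6)·(3) + (-0.1)·(2) + (0.0)·(-3) - 0.5 = 4.1
ŷ2 = (1.6)·(2) + (-0.1)·(-1) + (0.0)·(-1) - 0.5 = 2.8
ŷ3 = (1.6)·(-4) + (-0.1)·(2) + (0.0)·(3) - 0.5 = -7.1
errors² = [3.24, 2.89, 3.61, 0.49]
MSE = 10.2300/4 = 2.5575

2.5575


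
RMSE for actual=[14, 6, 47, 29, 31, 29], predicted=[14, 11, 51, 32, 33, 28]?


MSE = 55/6 = 9.1667
RMSE = √(55/6) = 3.0277

3.0277


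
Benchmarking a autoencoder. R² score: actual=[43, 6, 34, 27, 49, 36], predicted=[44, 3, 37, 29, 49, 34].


ȳ = 32.5
SS_res = Σ(y-ŷ)² = 27
SS_tot = Σ(y-ȳ)² = 1129.5
R² = 1 - SS_res/SS_tot = 1 - 0.0239 = 0.9761

0.9761


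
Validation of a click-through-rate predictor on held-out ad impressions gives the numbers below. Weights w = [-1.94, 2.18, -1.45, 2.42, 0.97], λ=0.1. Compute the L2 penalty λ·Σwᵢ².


‖w‖₂² = (-1.94)² + (2.18)² + (-1.45)² + (2.42)² + (0.97)²
     = 3.7636 + 4.7524 + 2.1025 + 5.8564 + 0.9409
     = 17.4158
λ·‖w‖₂² = 0.1·17.4158 = 1.74158

1.74158


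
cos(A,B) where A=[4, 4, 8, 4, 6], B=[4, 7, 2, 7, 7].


A·B = 4·4 + 4·7 + 8·2 + 4·7 + 6·7 = 130
‖A‖ = √148 = 12.1655, ‖B‖ = √167 = 12.9228
cos = 130/(√148·√167) = 130/√24716 = 0.8269

0.8269


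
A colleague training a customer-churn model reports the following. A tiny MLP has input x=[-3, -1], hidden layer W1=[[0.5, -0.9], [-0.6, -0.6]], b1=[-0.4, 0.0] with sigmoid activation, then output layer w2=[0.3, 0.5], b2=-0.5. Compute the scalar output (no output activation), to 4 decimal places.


z1[0] = (0.5)·(-3) + (-0.9)·(-1) - 0.4 = -1.0
z1[1] = (-0.6)·(-3) + (-0.6)·(-1) + 0.0 = 2.4
h = sigmoid(z1) = [0.2689, 0.9168]
output = (0.3)·(0.2689) + (0.5)·(0.9168) - 0.5 = 0.0391

0.0391


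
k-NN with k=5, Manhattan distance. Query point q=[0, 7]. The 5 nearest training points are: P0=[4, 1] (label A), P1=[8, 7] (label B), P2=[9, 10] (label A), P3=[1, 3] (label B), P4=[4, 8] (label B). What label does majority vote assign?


d(q,P0) = 10  (label A)
d(q,P1) = 8  (label B)
d(q,P2) = 12  (label A)
d(q,P3) = 5  (label B)
d(q,P4) = 5  (label B)
Votes: A=2, B=3
Majority → B

B


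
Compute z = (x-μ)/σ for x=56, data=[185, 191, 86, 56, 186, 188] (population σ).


μ = 148.6667, σ = 55.6287
z = (56 - 148.6667)/55.6287 = -1.6658

-1.6658


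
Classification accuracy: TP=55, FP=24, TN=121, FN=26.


Accuracy = (TP+TN)/(TP+TN+FP+FN)
= (55+121)/(226)
= 176/226 = 77.88%

77.88%


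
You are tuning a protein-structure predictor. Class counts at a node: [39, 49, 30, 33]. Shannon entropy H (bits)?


Probabilities: [39/151, 49/151, 30/151, 33/151] ≈ [0.2583, 0.3245, 0.1987, 0.2185]
H = -((39/151)·log₂(39/151) + (49/151)·log₂(49/151) + (30/151)·log₂(30/151) + (33/151)·log₂(33/151))
  = 1.974 bits

1.974 bits


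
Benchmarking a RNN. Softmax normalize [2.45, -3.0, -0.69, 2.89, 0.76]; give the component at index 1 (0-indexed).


Exponentials: e^2.45=11.5883, e^-3.0=0.0498, e^-0.69=0.5016, e^2.89=17.9933, e^0.76=2.1383
Sum = 32.2713
Softmax = [0.3591, 0.0015, 0.0155, 0.5576, 0.0663]
p[1] = 0.0498/32.2713 = 0.0015

0.0015


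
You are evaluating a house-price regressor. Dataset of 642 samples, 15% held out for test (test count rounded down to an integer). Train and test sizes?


Test = ⌊642·15/100⌋ = 96
Train = 642 - 96 = 546

Train: 546, Test: 96


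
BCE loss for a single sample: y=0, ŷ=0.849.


BCE = -[y·ln(p) + (1-y)·ln(1-p)]
= -0 - 1·ln(1-0.849)
= -ln(0.151) = 1.8905

1.8905


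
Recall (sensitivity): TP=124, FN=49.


Recall = TP/(TP+FN)
= 124/(124+49)
= 124/173 = 71.68%

71.68%


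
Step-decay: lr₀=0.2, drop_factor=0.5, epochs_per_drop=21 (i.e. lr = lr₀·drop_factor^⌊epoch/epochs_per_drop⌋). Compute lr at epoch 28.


n_drops = ⌊28/21⌋ = 1
lr = 0.2·0.5^1 = 0.2·0.5 = 0.1

0.1


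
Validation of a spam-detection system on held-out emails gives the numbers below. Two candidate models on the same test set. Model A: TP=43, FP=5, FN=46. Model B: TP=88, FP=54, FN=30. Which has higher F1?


Model A: P=43/48=0.8958, R=43/89=0.4831, F1=2PR/(P+R)=2TP/(2TP+FP+FN)=86/137=0.6277
Model B: P=88/142=0.6197, R=88/118=0.7458, F1=2PR/(P+R)=2TP/(2TP+FP+FN)=176/260=0.6769
0.6277 < 0.6769 → Model B

Model B


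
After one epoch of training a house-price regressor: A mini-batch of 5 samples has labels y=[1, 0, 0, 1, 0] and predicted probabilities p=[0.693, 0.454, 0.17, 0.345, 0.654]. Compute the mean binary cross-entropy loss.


L[0] = -ln(0.693) = 0.3667
L[1] = -ln(1-0.454) = -ln(0.546) = 0.6051
L[2] = -ln(1-0.17) = -ln(0.83) = 0.1863
L[3] = -ln(0.345) = 1.0642
L[4] = -ln(1-0.654) = -ln(0.346) = 1.0613
mean = (0.3667 + 0.6051 + 0.1863 + 1.0642 + 1.0613)/5 = 0.6567

0.6567


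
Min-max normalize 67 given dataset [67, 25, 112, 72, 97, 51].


min=25, max=112
(67-25)/(112-25) = 42/87 = 0.4828

0.4828


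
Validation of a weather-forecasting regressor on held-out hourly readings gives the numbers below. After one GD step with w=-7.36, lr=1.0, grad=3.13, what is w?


w_new = w - α·∇
= -7.36 - 1.0·3.13
= -7.36 - 3.13
= -10.49

-10.49


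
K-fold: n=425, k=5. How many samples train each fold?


Fold size = 425/5 = 85
Training per fold = 425 - 85 = 340

340


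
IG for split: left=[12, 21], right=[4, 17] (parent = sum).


Parent = [16, 38], H_parent = 0.8767
H_left = 0.9457 (n=33), H_right = 0.7025 (n=21)
H_children = (33/54)·0.9457 + (21/54)·0.7025 = 0.8511
IG = 0.8767 - 0.8511 = 0.0256

0.0256


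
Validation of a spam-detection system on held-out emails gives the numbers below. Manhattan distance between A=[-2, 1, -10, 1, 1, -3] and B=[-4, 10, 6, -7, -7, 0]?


d = |-2+ 4| + |1-10| + |-10-6| + |1+ 7| + |1+ 7| + |-3-0|
  = 2 + 9 + 16 + 8 + 8 + 3
  = 46

46


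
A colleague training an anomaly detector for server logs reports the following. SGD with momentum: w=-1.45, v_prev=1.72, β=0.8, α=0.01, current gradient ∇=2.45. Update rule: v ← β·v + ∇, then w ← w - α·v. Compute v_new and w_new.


v_new = 0.8·1.72 + 2.45 = 1.376 + 2.45 = 3.826
w_new = -1.45 - 0.01·3.826 = -1.45 - 0.03826 = -1.48826

v_new=3.826, w_new=-1.48826


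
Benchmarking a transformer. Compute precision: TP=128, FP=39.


Precision = TP/(TP+FP)
= 128/(128+39)
= 128/167 = 76.65%

76.65%


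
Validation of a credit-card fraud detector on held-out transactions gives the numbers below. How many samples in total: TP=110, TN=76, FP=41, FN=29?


Total = TP + TN + FP + FN
= 110 + 76 + 41 + 29
= 256
(Predicted positive: 151, predicted negative: 105)

256


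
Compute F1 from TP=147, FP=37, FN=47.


Precision = 147/184 = 0.7989
Recall = 147/194 = 0.7577
F1 = 2·P·R/(P+R) = 2·TP/(2·TP+FP+FN) = 294/(294+37+47) = 294/378 = 0.7778

0.7778


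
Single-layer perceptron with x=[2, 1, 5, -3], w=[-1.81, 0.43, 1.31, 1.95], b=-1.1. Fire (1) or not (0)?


z = (2)·(-1.81) + (1)·(0.43) + (5)·(1.31) + (-3)·(1.95) - 1.1
  = -3.59
step(z) = 0 (z<0)

0


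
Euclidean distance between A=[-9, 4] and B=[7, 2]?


d = √((-9-7)² + (4-2)²)
  = √(256 + 4)
  = √260 = 16.1245

16.1245


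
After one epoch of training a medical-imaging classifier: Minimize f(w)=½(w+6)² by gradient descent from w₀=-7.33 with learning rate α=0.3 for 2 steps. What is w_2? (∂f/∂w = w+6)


step 1: grad = -7.33+6 = -1.33; w = -7.33 - 0.3·(-1.33) = -6.931
step 2: grad = -6.931+6 = -0.931; w = -6.931 - 0.3·(-0.931) = -6.6517

-6.6517


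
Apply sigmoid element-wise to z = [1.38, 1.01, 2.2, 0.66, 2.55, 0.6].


σ(1.38) = 1/(1+e^-1.38) = 0.799
σ(1.01) = 1/(1+e^-1.01) = 0.733
σ(2.2) = 1/(1+e^-2.2) = 0.9002
σ(0.66) = 1/(1+e^-0.66) = 0.6593
σ(2.55) = 1/(1+e^-2.55) = 0.9276
σ(0.6) = 1/(1+e^-0.6) = 0.6457
result = [0.799, 0.733, 0.9002, 0.6593, 0.9276, 0.6457]

[0.799, 0.733, 0.9002, 0.6593, 0.9276, 0.6457]


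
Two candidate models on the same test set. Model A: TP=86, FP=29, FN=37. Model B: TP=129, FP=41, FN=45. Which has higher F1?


Model A: P=86/115=0.7478, R=86/123=0.6992, F1=2PR/(P+R)=2TP/(2TP+FP+FN)=172/238=0.7227
Model B: P=129/170=0.7588, R=129/174=0.7414, F1=2PR/(P+R)=2TP/(2TP+FP+FN)=258/344=0.75
0.7227 < 0.75 → Model B

Model B


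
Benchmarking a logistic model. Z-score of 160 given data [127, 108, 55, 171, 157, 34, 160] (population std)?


μ = 116, σ = 49.6732
z = (160 - 116)/49.6732 = 0.8858

0.8858


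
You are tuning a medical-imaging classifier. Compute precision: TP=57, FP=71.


Precision = TP/(TP+FP)
= 57/(57+71)
= 57/128 = 44.53%

44.53%


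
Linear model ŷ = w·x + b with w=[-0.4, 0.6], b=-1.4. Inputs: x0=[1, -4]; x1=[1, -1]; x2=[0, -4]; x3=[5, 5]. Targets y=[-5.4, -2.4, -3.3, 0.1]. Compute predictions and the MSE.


ŷ0 = (-0.4)·(1) + (0.6)·(-4) - 1.4 = -4.2
ŷ1 = (-0.4)·(1) + (0.6)·(-1) - 1.4 = -2.4
ŷ2 = (-0.4)·(0) + (0.6)·(-4) - 1.4 = -3.8
ŷ3 = (-0.4)·(5) + (0.6)·(5) - 1.4 = -0.4
errors² = [1.44, 0.0, 0.25, 0.25]
MSE = 1.9400/4 = 0.485

0.485


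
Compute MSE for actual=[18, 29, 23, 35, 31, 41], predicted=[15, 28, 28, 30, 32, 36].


Squared errors: (18-15)²=9, (29-28)²=1, (23-28)²=25, (35-30)²=25, (31-32)²=1, (41-36)²=25
Sum = 86
MSE = 86/6 = 43/3

43/3


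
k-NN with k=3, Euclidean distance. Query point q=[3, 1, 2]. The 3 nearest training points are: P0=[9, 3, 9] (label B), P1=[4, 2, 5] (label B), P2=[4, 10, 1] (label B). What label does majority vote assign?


d(q,P0) = 9.434  (label B)
d(q,P1) = 3.3166  (label B)
d(q,P2) = 9.1104  (label B)
Votes: A=0, B=3
Majority → B

B


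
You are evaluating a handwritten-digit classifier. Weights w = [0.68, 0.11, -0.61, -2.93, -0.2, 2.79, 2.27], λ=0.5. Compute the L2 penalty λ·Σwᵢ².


‖w‖₂² = (0.68)² + (0.11)² + (-0.61)² + (-2.93)² + (-0.2)² + (2.79)² + (2.27)²
     = 0.4624 + 0.0121 + 0.3721 + 8.5849 + 0.04 + 7.7841 + 5.1529
     = 22.4085
λ·‖w‖₂² = 0.5·22.4085 = 11.20425

11.20425


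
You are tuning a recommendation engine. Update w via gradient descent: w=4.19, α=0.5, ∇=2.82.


w_new = w - α·∇
= 4.19 - 0.5·2.82
= 4.19 - 1.41
= 2.78

2.78


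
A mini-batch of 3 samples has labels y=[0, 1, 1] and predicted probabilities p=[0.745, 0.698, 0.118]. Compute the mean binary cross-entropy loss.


L[0] = -ln(1-0.745) = -ln(0.255) = 1.3665
L[1] = -ln(0.698) = 0.3595
L[2] = -ln(0.118) = 2.1371
mean = (1.3665 + 0.3595 + 2.1371)/3 = 1.2877

1.2877


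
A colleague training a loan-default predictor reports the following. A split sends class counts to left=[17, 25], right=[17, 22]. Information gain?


Parent = [34, 47], H_parent = 0.9813
H_left = 0.9737 (n=42), H_right = 0.9881 (n=39)
H_children = (42/81)·0.9737 + (39/81)·0.9881 = 0.9806
IG = 0.9813 - 0.9806 = 0.0007

0.0007


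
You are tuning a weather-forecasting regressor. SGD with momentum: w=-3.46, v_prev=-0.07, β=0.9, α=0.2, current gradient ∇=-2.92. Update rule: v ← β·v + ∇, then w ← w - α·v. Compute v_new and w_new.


v_new = 0.9·-0.07 - 2.92 = -0.063 - 2.92 = -2.983
w_new = -3.46 - 0.2·-2.983 = -3.46 + 0.5966 = -2.8634

v_new=-2.983, w_new=-2.8634


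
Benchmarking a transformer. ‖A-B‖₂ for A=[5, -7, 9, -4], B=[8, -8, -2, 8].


d = √((5-8)² + (-7+ 8)² + (9+ 2)² + (-4-8)²)
  = √(9 + 1 + 121 + 144)
  = √275 = 16.5831

16.5831


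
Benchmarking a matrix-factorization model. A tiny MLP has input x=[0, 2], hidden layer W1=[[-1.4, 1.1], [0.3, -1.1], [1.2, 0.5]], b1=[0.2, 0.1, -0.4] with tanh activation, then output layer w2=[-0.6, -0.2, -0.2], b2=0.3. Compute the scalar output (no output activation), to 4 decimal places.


z1[0] = (-1.4)·(0) + (1.1)·(2) + 0.2 = 2.4
z1[1] = (0.3)·(0) + (-1.1)·(2) + 0.1 = -2.1
z1[2] = (1.2)·(0) + (0.5)·(2) - 0.4 = 0.6
h = tanh(z1) = [0.9837, -0.9705, 0.537]
output = (-0.6)·(0.9837) + (-0.2)·(-0.9705) + (-0.2)·(0.537) + 0.3 = -0.2035

-0.2035


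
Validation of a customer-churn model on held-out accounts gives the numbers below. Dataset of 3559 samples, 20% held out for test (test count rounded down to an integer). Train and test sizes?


Test = ⌊3559·20/100⌋ = 711
Train = 3559 - 711 = 2848

Train: 2848, Test: 711


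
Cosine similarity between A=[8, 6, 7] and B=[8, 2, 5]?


A·B = 8·8 + 6·2 + 7·5 = 111
‖A‖ = √149 = 12.2066, ‖B‖ = √93 = 9.6437
cos = 111/(√149·√93) = 111/√13857 = 0.9429

0.9429


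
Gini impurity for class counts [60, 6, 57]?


Probabilities: [60/123, 6/123, 57/123] ≈ [0.4878, 0.0488, 0.4634]
Σpᵢ² = (3600 + 36 + 3249)/123² = 6885/15129
Gini = 1 - Σpᵢ² = 1 - 6885/15129 = 0.5449

0.5449


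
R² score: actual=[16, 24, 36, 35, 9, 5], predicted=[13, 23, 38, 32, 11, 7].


ȳ = 20.8333
SS_res = Σ(y-ŷ)² = 31
SS_tot = Σ(y-ȳ)² = 854.83
R² = 1 - SS_res/SS_tot = 1 - 0.0363 = 0.9637

0.9637


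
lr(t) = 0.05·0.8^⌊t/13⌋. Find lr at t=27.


n_drops = ⌊27/13⌋ = 2
lr = 0.05·0.8^2 = 0.05·0.64 = 0.032

0.032


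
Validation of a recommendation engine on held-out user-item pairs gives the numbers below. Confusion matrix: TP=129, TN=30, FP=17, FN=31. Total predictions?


Total = TP + TN + FP + FN
= 129 + 30 + 17 + 31
= 207
(Predicted positive: 146, predicted negative: 61)

207


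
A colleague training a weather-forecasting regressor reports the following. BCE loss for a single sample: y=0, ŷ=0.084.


BCE = -[y·ln(p) + (1-y)·ln(1-p)]
= -0 - 1·ln(1-0.084)
= -ln(0.916) = 0.0877

0.0877


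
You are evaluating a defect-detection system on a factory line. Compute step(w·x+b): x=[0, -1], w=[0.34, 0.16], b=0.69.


z = (0)·(0.34) + (-1)·(0.16) + 0.69
  = 0.53
step(z) = 1 (z≥0)

1


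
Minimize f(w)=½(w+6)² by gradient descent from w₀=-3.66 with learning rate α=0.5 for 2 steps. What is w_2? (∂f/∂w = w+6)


step 1: grad = -3.66+6 = 2.34; w = -3.66 - 0.5·(2.34) = -4.83
step 2: grad = -4.83+6 = 1.17; w = -4.83 - 0.5·(1.17) = -5.415

-5.415


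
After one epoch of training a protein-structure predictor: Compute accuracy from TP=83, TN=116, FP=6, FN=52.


Accuracy = (TP+TN)/(TP+TN+FP+FN)
= (83+116)/(257)
= 199/257 = 77.43%

77.43%


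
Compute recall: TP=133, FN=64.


Recall = TP/(TP+FN)
= 133/(133+64)
= 133/197 = 67.51%

67.51%


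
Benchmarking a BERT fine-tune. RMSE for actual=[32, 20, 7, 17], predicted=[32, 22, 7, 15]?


MSE = 8/4 = 2
RMSE = √(8/4) = 1.4142

1.4142


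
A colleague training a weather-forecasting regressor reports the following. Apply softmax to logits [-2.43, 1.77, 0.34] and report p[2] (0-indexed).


Exponentials: e^-2.43=0.088, e^1.77=5.8709, e^0.34=1.4049
Sum = 7.3638
Softmax = [0.012, 0.7973, 0.1908]
p[2] = 1.4049/7.3638 = 0.1908

0.1908


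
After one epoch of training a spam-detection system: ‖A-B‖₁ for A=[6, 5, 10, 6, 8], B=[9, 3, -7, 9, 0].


d = |6-9| + |5-3| + |10+ 7| + |6-9| + |8-0|
  = 3 + 2 + 17 + 3 + 8
  = 33

33


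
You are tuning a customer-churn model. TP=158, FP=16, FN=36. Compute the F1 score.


Precision = 158/174 = 0.908
Recall = 158/194 = 0.8144
F1 = 2·P·R/(P+R) = 2·TP/(2·TP+FP+FN) = 316/(316+16+36) = 316/368 = 0.8587

0.8587


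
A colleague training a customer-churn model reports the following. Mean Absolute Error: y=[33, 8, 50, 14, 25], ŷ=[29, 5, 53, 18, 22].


Absolute errors: |33-29|=4, |8-5|=3, |50-53|=3, |14-18|=4, |25-22|=3
Sum = 17
MAE = 17/5 = 17/5

17/5


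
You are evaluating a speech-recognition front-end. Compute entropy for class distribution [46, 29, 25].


Probabilities: [46/100, 29/100, 25/100] ≈ [0.46, 0.29, 0.25]
H = -((46/100)·log₂(46/100) + (29/100)·log₂(29/100) + (25/100)·log₂(25/100))
  = 1.5332 bits

1.5332 bits


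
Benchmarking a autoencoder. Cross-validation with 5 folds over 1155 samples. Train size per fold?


Fold size = 1155/5 = 231
Training per fold = 1155 - 231 = 924

924


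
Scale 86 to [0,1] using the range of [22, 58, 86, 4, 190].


min=4, max=190
(86-4)/(190-4) = 82/186 = 0.4409

0.4409


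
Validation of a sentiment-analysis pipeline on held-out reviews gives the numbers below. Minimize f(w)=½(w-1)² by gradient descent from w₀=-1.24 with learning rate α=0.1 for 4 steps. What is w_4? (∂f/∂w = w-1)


step 1: grad = -1.24-1 = -2.24; w = -1.24 - 0.1·(-2.24) = -1.016
step 2: grad = -1.016-1 = -2.016; w = -1.016 - 0.1·(-2.016) = -0.8144
step 3: grad = -0.8144-1 = -1.8144; w = -0.8144 - 0.1·(-1.8144) = -0.63296
step 4: grad = -0.63296-1 = -1.63296; w = -0.63296 - 0.1·(-1.63296) = -0.469664

-0.469664


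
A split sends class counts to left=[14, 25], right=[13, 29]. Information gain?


Parent = [27, 54], H_parent = 0.9183
H_left = 0.9418 (n=39), H_right = 0.8926 (n=42)
H_children = (39/81)·0.9418 + (42/81)·0.8926 = 0.9163
IG = 0.9183 - 0.9163 = 0.002

0.002


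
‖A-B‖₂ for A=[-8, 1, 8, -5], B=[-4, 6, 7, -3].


d = √((-8+ 4)² + (1-6)² + (8-7)² + (-5+ 3)²)
  = √(16 + 25 + 1 + 4)
  = √46 = 6.7823

6.7823


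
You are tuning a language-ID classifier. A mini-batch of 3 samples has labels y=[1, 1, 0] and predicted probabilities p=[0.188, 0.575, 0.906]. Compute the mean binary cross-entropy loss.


L[0] = -ln(0.188) = 1.6713
L[1] = -ln(0.575) = 0.5534
L[2] = -ln(1-0.906) = -ln(0.094) = 2.3645
mean = (1.6713 + 0.5534 + 2.3645)/3 = 1.5297

1.5297


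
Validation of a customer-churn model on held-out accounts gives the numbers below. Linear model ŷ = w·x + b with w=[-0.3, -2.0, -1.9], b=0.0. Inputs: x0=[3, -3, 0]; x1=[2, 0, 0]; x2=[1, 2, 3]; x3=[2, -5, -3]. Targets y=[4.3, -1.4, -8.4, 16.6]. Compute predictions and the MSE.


ŷ0 = (-0.3)·(3) + (-2.0)·(-3) + (-1.9)·(0) + 0.0 = 5.1
ŷ1 = (-0.3)·(2) + (-2.0)·(0) + (-1.9)·(0) + 0.0 = -0.6
ŷ2 = (-0.3)·(1) + (-2.0)·(2) + (-1.9)·(3) + 0.0 = -10.0
ŷ3 = (-0.3)·(2) + (-2.0)·(-5) + (-1.9)·(-3) + 0.0 = 15.1
errors² = [0.64, 0.64, 2.56, 2.25]
MSE = 6.0900/4 = 1.5225

1.5225


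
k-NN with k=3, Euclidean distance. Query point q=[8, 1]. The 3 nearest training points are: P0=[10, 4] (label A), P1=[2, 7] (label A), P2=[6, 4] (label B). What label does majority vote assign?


d(q,P0) = 3.6056  (label A)
d(q,P1) = 8.4853  (label A)
d(q,P2) = 3.6056  (label B)
Votes: A=2, B=1
Majority → A

A


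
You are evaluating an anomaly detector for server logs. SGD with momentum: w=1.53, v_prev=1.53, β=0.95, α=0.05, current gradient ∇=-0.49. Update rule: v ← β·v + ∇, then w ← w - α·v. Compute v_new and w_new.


v_new = 0.95·1.53 - 0.49 = 1.4535 - 0.49 = 0.9635
w_new = 1.53 - 0.05·0.9635 = 1.53 - 0.048175 = 1.481825

v_new=0.9635, w_new=1.481825


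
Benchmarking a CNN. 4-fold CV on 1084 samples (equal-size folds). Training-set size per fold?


Fold size = 1084/4 = 271
Training per fold = 1084 - 271 = 813

813


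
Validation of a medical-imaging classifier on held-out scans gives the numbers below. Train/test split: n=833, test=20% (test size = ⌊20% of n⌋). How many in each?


Test = ⌊833·20/100⌋ = 166
Train = 833 - 166 = 667

Train: 667, Test: 166


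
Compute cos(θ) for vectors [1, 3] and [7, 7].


A·B = 1·7 + 3·7 = 28
‖A‖ = √10 = 3.1623, ‖B‖ = √98 = 9.8995
cos = 28/(√10·√98) = 28/√980 = 0.8944

0.8944


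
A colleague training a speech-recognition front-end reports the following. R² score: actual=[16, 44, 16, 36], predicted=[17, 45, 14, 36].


ȳ = 28
SS_res = Σ(y-ŷ)² = 6
SS_tot = Σ(y-ȳ)² = 608
R² = 1 - SS_res/SS_tot = 1 - 0.0099 = 0.9901

0.9901


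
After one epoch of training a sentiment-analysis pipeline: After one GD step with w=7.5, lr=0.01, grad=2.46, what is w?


w_new = w - α·∇
= 7.5 - 0.01·2.46
= 7.5 - 0.0246
= 7.4754

7.4754


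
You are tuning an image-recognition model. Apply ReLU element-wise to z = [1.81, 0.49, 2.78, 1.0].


ReLU(1.81) = max(0, 1.81) = 1.81
ReLU(0.49) = max(0, 0.49) = 0.49
ReLU(2.78) = max(0, 2.78) = 2.78
ReLU(1.0) = max(0, 1.0) = 1.0
result = [1.81, 0.49, 2.78, 1.0]

[1.81, 0.49, 2.78, 1.0]


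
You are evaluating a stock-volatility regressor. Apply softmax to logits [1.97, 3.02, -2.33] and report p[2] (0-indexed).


Exponentials: e^1.97=7.1707, e^3.02=20.4913, e^-2.33=0.0973
Sum = 27.7593
Softmax = [0.2583, 0.7382, 0.0035]
p[2] = 0.0973/27.7593 = 0.0035

0.0035


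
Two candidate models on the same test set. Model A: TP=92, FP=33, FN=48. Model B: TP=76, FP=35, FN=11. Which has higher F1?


Model A: P=92/125=0.736, R=92/140=0.6571, F1=2PR/(P+R)=2TP/(2TP+FP+FN)=184/265=0.6943
Model B: P=76/111=0.6847, R=76/87=0.8736, F1=2PR/(P+R)=2TP/(2TP+FP+FN)=152/198=0.7677
0.6943 < 0.7677 → Model B

Model B


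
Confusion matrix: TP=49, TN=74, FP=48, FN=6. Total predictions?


Total = TP + TN + FP + FN
= 49 + 74 + 48 + 6
= 177
(Predicted positive: 97, predicted negative: 80)

177


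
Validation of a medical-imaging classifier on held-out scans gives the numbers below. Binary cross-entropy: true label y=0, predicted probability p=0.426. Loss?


BCE = -[y·ln(p) + (1-y)·ln(1-p)]
= -0 - 1·ln(1-0.426)
= -ln(0.574) = 0.5551

0.5551


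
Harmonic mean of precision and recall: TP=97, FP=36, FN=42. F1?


Precision = 97/133 = 0.7293
Recall = 97/139 = 0.6978
F1 = 2·P·R/(P+R) = 2·TP/(2·TP+FP+FN) = 194/(194+36+42) = 194/272 = 0.7132

0.7132


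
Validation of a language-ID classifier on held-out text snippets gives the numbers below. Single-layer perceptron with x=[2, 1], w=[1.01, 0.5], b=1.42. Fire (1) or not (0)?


z = (2)·(1.01) + (1)·(0.5) + 1.42
  = 3.94
step(z) = 1 (z≥0)

1


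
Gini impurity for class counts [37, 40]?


Probabilities: [37/77, 40/77] ≈ [0.4805, 0.5195]
Σpᵢ² = (1369 + 1600)/77² = 2969/5929
Gini = 1 - Σpᵢ² = 1 - 2969/5929 = 0.4992

0.4992


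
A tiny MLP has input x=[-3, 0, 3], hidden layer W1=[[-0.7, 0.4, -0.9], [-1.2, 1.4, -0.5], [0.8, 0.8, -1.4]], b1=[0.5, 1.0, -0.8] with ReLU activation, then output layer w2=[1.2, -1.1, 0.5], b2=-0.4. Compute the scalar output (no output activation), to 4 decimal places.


z1[0] = (-0.7)·(-3) + (0.4)·(0) + (-0.9)·(3) + 0.5 = -0.1
z1[1] = (-1.2)·(-3) + (1.4)·(0) + (-0.5)·(3) + 1.0 = 3.1
z1[2] = (0.8)·(-3) + (0.8)·(0) + (-1.4)·(3) - 0.8 = -7.4
h = ReLU(z1) = [0.0, 3.1, 0.0]
output = (1.2)·(0.0) + (-1.1)·(3.1) + (0.5)·(0.0) - 0.4 = -3.81

-3.81


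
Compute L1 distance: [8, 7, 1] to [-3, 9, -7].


d = |8+ 3| + |7-9| + |1+ 7|
  = 11 + 2 + 8
  = 21

21


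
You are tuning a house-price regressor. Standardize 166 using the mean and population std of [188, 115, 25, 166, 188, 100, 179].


μ = 137.2857, σ = 56.3198
z = (166 - 137.2857)/56.3198 = 0.5098

0.5098


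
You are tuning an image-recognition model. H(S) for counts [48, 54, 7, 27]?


Probabilities: [48/136, 54/136, 7/136, 27/136] ≈ [0.3529, 0.3971, 0.0515, 0.1985]
H = -((48/136)·log₂(48/136) + (54/136)·log₂(54/136) + (7/136)·log₂(7/136) + (27/136)·log₂(27/136))
  = 1.7428 bits

1.7428 bits


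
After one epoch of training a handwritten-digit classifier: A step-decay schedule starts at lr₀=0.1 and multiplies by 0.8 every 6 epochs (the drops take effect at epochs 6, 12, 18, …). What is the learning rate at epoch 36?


n_drops = ⌊36/6⌋ = 6
lr = 0.1·0.8^6 = 0.1·0.262144 = 0.0262144

0.0262144


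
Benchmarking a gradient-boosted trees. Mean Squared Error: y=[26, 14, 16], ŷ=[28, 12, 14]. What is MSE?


Squared errors: (26-28)²=4, (14-12)²=4, (16-14)²=4
Sum = 12
MSE = 12/3 = 4

4


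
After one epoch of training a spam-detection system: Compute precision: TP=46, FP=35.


Precision = TP/(TP+FP)
= 46/(46+35)
= 46/81 = 56.79%

56.79%


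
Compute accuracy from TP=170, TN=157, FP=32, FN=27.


Accuracy = (TP+TN)/(TP+TN+FP+FN)
= (170+157)/(386)
= 327/386 = 84.72%

84.72%


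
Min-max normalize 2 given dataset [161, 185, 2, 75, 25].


min=2, max=185
(2-2)/(185-2) = 0/183 = 0.0

0.0


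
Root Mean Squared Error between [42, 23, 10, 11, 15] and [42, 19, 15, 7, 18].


MSE = 66/5 = 13.2
RMSE = √(66/5) = 3.6332

3.6332


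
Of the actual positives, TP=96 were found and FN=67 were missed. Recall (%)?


Recall = TP/(TP+FN)
= 96/(96+67)
= 96/163 = 58.9%

58.9%


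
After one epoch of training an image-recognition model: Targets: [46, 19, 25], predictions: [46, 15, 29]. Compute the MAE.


Absolute errors: |46-46|=0, |19-15|=4, |25-29|=4
Sum = 8
MAE = 8/3 = 8/3

8/3


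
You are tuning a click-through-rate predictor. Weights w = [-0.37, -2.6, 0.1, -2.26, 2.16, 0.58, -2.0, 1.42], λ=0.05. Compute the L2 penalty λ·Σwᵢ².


‖w‖₂² = (-0.37)² + (-2.6)² + (0.1)² + (-2.26)² + (2.16)² + (0.58)² + (-2.0)² + (1.42)²
     = 0.1369 + 6.76 + 0.01 + 5.1076 + 4.6656 + 0.3364 + 4 + 2.0164
     = 23.0329
λ·‖w‖₂² = 0.05·23.0329 = 1.151645

1.151645


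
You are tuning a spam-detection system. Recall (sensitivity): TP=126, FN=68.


Recall = TP/(TP+FN)
= 126/(126+68)
= 126/194 = 64.95%

64.95%


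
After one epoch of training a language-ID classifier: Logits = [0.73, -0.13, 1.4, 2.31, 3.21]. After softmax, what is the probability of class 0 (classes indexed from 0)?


Exponentials: e^0.73=2.0751, e^-0.13=0.8781, e^1.4=4.0552, e^2.31=10.0744, e^3.21=24.7791
Sum = 41.8619
Softmax = [0.0496, 0.021, 0.0969, 0.2407, 0.5919]
p[0] = 2.0751/41.8619 = 0.0496

0.0496


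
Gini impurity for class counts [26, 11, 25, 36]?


Probabilities: [26/98, 11/98, 25/98, 36/98] ≈ [0.2653, 0.1122, 0.2551, 0.3673]
Σpᵢ² = (676 + 121 + 625 + 1296)/98² = 2718/9604
Gini = 1 - Σpᵢ² = 1 - 2718/9604 = 0.717

0.717


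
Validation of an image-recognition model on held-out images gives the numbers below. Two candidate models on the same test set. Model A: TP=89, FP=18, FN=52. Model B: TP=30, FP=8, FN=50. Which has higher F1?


Model A: P=89/107=0.8318, R=89/141=0.6312, F1=2PR/(P+R)=2TP/(2TP+FP+FN)=178/248=0.7177
Model B: P=30/38=0.7895, R=30/80=0.375, F1=2PR/(P+R)=2TP/(2TP+FP+FN)=60/118=0.5085
0.7177 > 0.5085 → Model A

Model A


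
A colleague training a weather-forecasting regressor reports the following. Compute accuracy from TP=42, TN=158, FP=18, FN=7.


Accuracy = (TP+TN)/(TP+TN+FP+FN)
= (42+158)/(225)
= 200/225 = 88.89%

88.89%


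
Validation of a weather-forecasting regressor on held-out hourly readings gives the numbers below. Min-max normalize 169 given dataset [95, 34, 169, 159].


min=34, max=169
(169-34)/(169-34) = 135/135 = 1.0

1.0


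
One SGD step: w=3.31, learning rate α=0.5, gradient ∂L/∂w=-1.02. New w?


w_new = w - α·∇
= 3.31 - 0.5·-1.02
= 3.31 + 0.51
= 3.82

3.82


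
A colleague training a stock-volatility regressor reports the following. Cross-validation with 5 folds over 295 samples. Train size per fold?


Fold size = 295/5 = 59
Training per fold = 295 - 59 = 236

236


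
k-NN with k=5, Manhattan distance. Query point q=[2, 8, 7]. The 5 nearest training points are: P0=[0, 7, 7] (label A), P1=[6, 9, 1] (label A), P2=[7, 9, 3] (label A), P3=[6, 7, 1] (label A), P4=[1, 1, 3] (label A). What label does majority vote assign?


d(q,P0) = 3  (label A)
d(q,P1) = 11  (label A)
d(q,P2) = 10  (label A)
d(q,P3) = 11  (label A)
d(q,P4) = 12  (label A)
Votes: A=5, B=0
Majority → A

A


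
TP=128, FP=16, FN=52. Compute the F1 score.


Precision = 128/144 = 0.8889
Recall = 128/180 = 0.7111
F1 = 2·P·R/(P+R) = 2·TP/(2·TP+FP+FN) = 256/(256+16+52) = 256/324 = 0.7901

0.7901


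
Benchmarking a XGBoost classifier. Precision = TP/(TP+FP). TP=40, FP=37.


Precision = TP/(TP+FP)
= 40/(40+37)
= 40/77 = 51.95%

51.95%


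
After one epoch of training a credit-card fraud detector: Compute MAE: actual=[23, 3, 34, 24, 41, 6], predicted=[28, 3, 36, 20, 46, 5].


Absolute errors: |23-28|=5, |3-3|=0, |34-36|=2, |24-20|=4, |41-46|=5, |6-5|=1
Sum = 17
MAE = 17/6 = 17/6

17/6


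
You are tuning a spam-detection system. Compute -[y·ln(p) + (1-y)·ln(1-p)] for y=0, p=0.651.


BCE = -[y·ln(p) + (1-y)·ln(1-p)]
= -0 - 1·ln(1-0.651)
= -ln(0.349) = 1.0527

1.0527


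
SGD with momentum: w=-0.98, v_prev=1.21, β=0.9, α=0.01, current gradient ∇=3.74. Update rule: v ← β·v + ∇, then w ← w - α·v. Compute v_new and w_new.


v_new = 0.9·1.21 + 3.74 = 1.089 + 3.74 = 4.829
w_new = -0.98 - 0.01·4.829 = -0.98 - 0.04829 = -1.02829

v_new=4.829, w_new=-1.02829


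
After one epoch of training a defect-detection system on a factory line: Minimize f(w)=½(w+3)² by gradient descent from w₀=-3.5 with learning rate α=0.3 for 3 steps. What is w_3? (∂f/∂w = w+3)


step 1: grad = -3.5+3 = -0.5; w = -3.5 - 0.3·(-0.5) = -3.35
step 2: grad = -3.35+3 = -0.35; w = -3.35 - 0.3·(-0.35) = -3.245
step 3: grad = -3.245+3 = -0.245; w = -3.245 - 0.3·(-0.245) = -3.1715

-3.1715


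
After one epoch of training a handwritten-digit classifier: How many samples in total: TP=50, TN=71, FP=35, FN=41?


Total = TP + TN + FP + FN
= 50 + 71 + 35 + 41
= 197
(Predicted positive: 85, predicted negative: 112)

197


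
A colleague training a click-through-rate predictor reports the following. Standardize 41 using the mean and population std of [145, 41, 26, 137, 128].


μ = 95.4, σ = 51.0474
z = (41 - 95.4)/51.0474 = -1.0657

-1.0657


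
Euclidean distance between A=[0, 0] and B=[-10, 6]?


d = √((0+ 10)² + (0-6)²)
  = √(100 + 36)
  = √136 = 11.6619

11.6619


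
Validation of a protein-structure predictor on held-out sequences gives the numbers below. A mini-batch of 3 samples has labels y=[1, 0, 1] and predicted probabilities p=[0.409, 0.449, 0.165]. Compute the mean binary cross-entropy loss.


L[0] = -ln(0.409) = 0.894
L[1] = -ln(1-0.449) = -ln(0.551) = 0.596
L[2] = -ln(0.165) = 1.8018
mean = (0.894 + 0.596 + 1.8018)/3 = 1.0973

1.0973


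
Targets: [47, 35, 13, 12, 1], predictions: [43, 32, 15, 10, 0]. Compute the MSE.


Squared errors: (47-43)²=16, (35-32)²=9, (13-15)²=4, (12-10)²=4, (1-0)²=1
Sum = 34
MSE = 34/5 = 34/5

34/5


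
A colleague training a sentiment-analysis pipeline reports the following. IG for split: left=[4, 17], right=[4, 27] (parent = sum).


Parent = [8, 44], H_parent = 0.6194
H_left = 0.7025 (n=21), H_right = 0.5548 (n=31)
H_children = (21/52)·0.7025 + (31/52)·0.5548 = 0.6144
IG = 0.6194 - 0.6144 = 0.005

0.005


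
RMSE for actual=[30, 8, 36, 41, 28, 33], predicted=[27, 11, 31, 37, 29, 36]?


MSE = 69/6 = 11.5
RMSE = √(69/6) = 3.3912

3.3912


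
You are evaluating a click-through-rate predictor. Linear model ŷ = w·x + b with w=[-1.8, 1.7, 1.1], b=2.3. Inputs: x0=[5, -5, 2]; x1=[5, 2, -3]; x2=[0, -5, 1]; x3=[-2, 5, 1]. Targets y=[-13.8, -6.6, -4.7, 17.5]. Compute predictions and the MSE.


ŷ0 = (-1.8)·(5) + (1.7)·(-5) + (1.1)·(2) + 2.3 = -13.0
ŷ1 = (-1.8)·(5) + (1.7)·(2) + (1.1)·(-3) + 2.3 = -6.6
ŷ2 = (-1.8)·(0) + (1.7)·(-5) + (1.1)·(1) + 2.3 = -5.1
ŷ3 = (-1.8)·(-2) + (1.7)·(5) + (1.1)·(1) + 2.3 = 15.5
errors² = [0.64, 0.0, 0.16, 4.0]
MSE = 4.8000/4 = 1.2

1.2


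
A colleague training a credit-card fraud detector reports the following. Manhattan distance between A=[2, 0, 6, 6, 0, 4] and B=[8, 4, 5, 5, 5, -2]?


d = |2-8| + |0-4| + |6-5| + |6-5| + |0-5| + |4+ 2|
  = 6 + 4 + 1 + 1 + 5 + 6
  = 23

23


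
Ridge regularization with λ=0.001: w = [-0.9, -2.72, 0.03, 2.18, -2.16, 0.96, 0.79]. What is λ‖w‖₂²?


‖w‖₂² = (-0.9)² + (-2.72)² + (0.03)² + (2.18)² + (-2.16)² + (0.96)² + (0.79)²
     = 0.81 + 7.3984 + 0.0009 + 4.7524 + 4.6656 + 0.9216 + 0.6241
     = 19.173
λ·‖w‖₂² = 0.001·19.173 = 0.019173

0.019173


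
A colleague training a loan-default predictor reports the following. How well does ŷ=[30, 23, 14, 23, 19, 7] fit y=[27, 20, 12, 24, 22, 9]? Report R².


ȳ = 19
SS_res = Σ(y-ŷ)² = 36
SS_tot = Σ(y-ȳ)² = 248
R² = 1 - SS_res/SS_tot = 1 - 0.1452 = 0.8548

0.8548


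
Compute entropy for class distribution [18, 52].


Probabilities: [18/70, 52/70] ≈ [0.2571, 0.7429]
H = -((18/70)·log₂(18/70) + (52/70)·log₂(52/70))
  = 0.8224 bits

0.8224 bits


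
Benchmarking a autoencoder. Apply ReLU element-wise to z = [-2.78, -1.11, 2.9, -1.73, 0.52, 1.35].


ReLU(-2.78) = max(0, -2.78) = 0.0
ReLU(-1.11) = max(0, -1.11) = 0.0
ReLU(2.9) = max(0, 2.9) = 2.9
ReLU(-1.73) = max(0, -1.73) = 0.0
ReLU(0.52) = max(0, 0.52) = 0.52
ReLU(1.35) = max(0, 1.35) = 1.35
result = [0.0, 0.0, 2.9, 0.0, 0.52, 1.35]

[0.0, 0.0, 2.9, 0.0, 0.52, 1.35]


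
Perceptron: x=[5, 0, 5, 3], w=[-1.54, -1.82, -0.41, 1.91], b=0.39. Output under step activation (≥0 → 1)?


z = (5)·(-1.54) + (0)·(-1.82) + (5)·(-0.41) + (3)·(1.91) + 0.39
  = -3.63
step(z) = 0 (z<0)

0


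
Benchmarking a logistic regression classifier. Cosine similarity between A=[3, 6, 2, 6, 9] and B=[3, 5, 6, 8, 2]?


A·B = 3·3 + 6·5 + 2·6 + 6·8 + 9·2 = 117
‖A‖ = √166 = 12.8841, ‖B‖ = √138 = 11.7473
cos = 117/(√166·√138) = 117/√22908 = 0.773

0.773


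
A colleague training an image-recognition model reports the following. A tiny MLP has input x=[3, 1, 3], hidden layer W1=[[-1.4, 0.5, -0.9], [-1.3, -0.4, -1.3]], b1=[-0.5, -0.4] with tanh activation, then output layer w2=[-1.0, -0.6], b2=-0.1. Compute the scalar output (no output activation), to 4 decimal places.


z1[0] = (-1.4)·(3) + (0.5)·(1) + (-0.9)·(3) - 0.5 = -6.9
z1[1] = (-1.3)·(3) + (-0.4)·(1) + (-1.3)·(3) - 0.4 = -8.6
h = tanh(z1) = [-1.0, -1.0]
output = (-1.0)·(-1.0) + (-0.6)·(-1.0) - 0.1 = 1.5

1.5


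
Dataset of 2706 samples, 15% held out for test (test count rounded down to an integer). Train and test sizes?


Test = ⌊2706·15/100⌋ = 405
Train = 2706 - 405 = 2301

Train: 2301, Test: 405


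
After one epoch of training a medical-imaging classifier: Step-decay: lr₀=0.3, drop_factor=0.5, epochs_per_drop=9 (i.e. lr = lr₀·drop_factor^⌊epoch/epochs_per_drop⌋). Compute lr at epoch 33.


n_drops = ⌊33/9⌋ = 3
lr = 0.3·0.5^3 = 0.3·0.125 = 0.0375

0.0375


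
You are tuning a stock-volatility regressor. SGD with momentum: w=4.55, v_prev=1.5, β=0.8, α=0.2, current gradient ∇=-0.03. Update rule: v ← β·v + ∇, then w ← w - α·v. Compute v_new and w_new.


v_new = 0.8·1.5 - 0.03 = 1.2 - 0.03 = 1.17
w_new = 4.55 - 0.2·1.17 = 4.55 - 0.234 = 4.316

v_new=1.17, w_new=4.316


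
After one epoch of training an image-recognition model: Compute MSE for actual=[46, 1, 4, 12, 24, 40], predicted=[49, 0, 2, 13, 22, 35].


Squared errors: (46-49)²=9, (1-0)²=1, (4-2)²=4, (12-13)²=1, (24-22)²=4, (40-35)²=25
Sum = 44
MSE = 44/6 = 22/3

22/3


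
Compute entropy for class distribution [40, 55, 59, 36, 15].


Probabilities: [40/205, 55/205, 59/205, 36/205, 15/205] ≈ [0.1951, 0.2683, 0.2878, 0.1756, 0.0732]
H = -((40/205)·log₂(40/205) + (55/205)·log₂(55/205) + (59/205)·log₂(59/205) + (36/205)·log₂(36/205) + (15/205)·log₂(15/205))
  = 2.2031 bits

2.2031 bits


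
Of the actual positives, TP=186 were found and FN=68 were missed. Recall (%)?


Recall = TP/(TP+FN)
= 186/(186+68)
= 186/254 = 73.23%

73.23%


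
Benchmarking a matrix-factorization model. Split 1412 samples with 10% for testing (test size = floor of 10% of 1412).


Test = ⌊1412·10/100⌋ = 141
Train = 1412 - 141 = 1271

Train: 1271, Test: 141


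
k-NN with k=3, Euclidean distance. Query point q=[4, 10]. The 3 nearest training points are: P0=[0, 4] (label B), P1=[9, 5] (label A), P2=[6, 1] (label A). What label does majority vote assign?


d(q,P0) = 7.2111  (label B)
d(q,P1) = 7.0711  (label A)
d(q,P2) = 9.2195  (label A)
Votes: A=2, B=1
Majority → A

A


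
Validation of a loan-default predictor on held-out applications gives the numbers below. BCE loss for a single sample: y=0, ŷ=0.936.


BCE = -[y·ln(p) + (1-y)·ln(1-p)]
= -0 - 1·ln(1-0.936)
= -ln(0.064) = 2.7489

2.7489


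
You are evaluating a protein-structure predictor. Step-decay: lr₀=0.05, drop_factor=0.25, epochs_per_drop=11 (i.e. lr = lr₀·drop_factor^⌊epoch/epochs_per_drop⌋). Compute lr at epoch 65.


n_drops = ⌊65/11⌋ = 5
lr = 0.05·0.25^5 = 0.05·0.0009765625 = 0.000048828125

0.000048828125


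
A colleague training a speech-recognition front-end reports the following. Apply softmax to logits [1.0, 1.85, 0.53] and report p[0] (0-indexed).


Exponentials: e^1.0=2.7183, e^1.85=6.3598, e^0.53=1.6989
Sum = 10.777
Softmax = [0.2522, 0.5901, 0.1576]
p[0] = 2.7183/10.777 = 0.2522

0.2522


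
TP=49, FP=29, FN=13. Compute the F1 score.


Precision = 49/78 = 0.6282
Recall = 49/62 = 0.7903
F1 = 2·P·R/(P+R) = 2·TP/(2·TP+FP+FN) = 98/(98+29+13) = 98/140 = 0.7

0.7


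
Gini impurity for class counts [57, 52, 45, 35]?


Probabilities: [57/189, 52/189, 45/189, 35/189] ≈ [0.3016, 0.2751, 0.2381, 0.1852]
Σpᵢ² = (3249 + 2704 + 2025 + 1225)/189² = 9203/35721
Gini = 1 - Σpᵢ² = 1 - 9203/35721 = 0.7424

0.7424


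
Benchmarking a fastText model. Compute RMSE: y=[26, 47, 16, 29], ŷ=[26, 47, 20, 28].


MSE = 17/4 = 4.25
RMSE = √(17/4) = 2.0616

2.0616


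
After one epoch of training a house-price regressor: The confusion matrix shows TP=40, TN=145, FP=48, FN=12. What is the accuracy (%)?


Accuracy = (TP+TN)/(TP+TN+FP+FN)
= (40+145)/(245)
= 185/245 = 75.51%

75.51%


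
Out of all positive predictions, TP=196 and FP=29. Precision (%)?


Precision = TP/(TP+FP)
= 196/(196+29)
= 196/225 = 87.11%

87.11%


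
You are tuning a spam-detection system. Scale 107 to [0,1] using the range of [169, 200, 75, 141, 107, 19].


min=19, max=200
(107-19)/(200-19) = 88/181 = 0.4862

0.4862


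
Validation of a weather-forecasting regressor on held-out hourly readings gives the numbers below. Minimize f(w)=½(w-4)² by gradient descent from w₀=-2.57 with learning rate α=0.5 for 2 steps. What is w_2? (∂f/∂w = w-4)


step 1: grad = -2.57-4 = -6.57; w = -2.57 - 0.5·(-6.57) = 0.715
step 2: grad = 0.715-4 = -3.285; w = 0.715 - 0.5·(-3.285) = 2.3575

2.3575


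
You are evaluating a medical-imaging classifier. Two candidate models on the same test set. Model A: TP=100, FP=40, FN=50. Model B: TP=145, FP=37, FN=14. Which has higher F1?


Model A: P=100/140=0.7143, R=100/150=0.6667, F1=2PR/(P+R)=2TP/(2TP+FP+FN)=200/290=0.6897
Model B: P=145/182=0.7967, R=145/159=0.9119, F1=2PR/(P+R)=2TP/(2TP+FP+FN)=290/341=0.8504
0.6897 < 0.8504 → Model B

Model B


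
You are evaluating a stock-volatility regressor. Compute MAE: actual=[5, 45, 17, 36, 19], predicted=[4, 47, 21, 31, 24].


Absolute errors: |5-4|=1, |45-47|=2, |17-21|=4, |36-31|=5, |19-24|=5
Sum = 17
MAE = 17/5 = 17/5

17/5
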